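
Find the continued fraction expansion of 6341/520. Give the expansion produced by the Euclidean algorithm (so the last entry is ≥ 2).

[12; 5, 6, 1, 2, 1, 3]

6341 = 12×520 + 101
520 = 5×101 + 15
101 = 6×15 + 11
15 = 1×11 + 4
11 = 2×4 + 3
4 = 1×3 + 1
3 = 3×1 + 0  (stop)
So 6341/520 = [12; 5, 6, 1, 2, 1, 3].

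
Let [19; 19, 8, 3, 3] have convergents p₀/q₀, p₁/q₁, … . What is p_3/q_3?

9107/478

Using pₖ = aₖpₖ₋₁ + pₖ₋₂, qₖ = aₖqₖ₋₁ + qₖ₋₂ (with p₋₁=1, p₋₂=0, q₋₁=0, q₋₂=1):
  k=0: a=19, p=19, q=1
  k=1: a=19, p=362, q=19
  k=2: a=8, p=2915, q=153
  k=3: a=3, p=9107, q=478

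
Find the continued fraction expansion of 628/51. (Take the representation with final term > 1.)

628 = 12×51 + 16
51 = 3×16 + 3
16 = 5×3 + 1
3 = 3×1 + 0  (stop)
So 628/51 = [12; 3, 5, 3].

[12; 3, 5, 3]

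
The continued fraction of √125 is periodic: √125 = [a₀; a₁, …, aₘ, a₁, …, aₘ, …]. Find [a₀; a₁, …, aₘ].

[11; 5, 1, 1, 5, 22]

a₀ = ⌊√125⌋ = 11.
With m₀=0, d₀=1 and mₖ₊₁ = dₖaₖ − mₖ, dₖ₊₁ = (n − mₖ₊₁²)/dₖ, aₖ₊₁ = ⌊(a₀+mₖ₊₁)/dₖ₊₁⌋:
  k=1: m=11, d=4, a=5
  k=2: m=9, d=11, a=1
  k=3: m=2, d=11, a=1
  k=4: m=9, d=4, a=5
  k=5: m=11, d=1, a=22
d=1 and a=2a₀=22 at k=5, so the next step gives (m, d) = (11, 4) again — its k=1 value — and the period has length 5.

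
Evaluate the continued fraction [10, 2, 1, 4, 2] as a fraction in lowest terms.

321/31

Fold from the inside: start with 2/1.
  4 + 1/2 = 9/2
  1 + 2/9 = 11/9
  2 + 9/11 = 31/11
  10 + 11/31 = 321/31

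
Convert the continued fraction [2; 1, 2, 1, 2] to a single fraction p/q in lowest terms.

30/11

Fold from the inside: start with 2/1.
  1 + 1/2 = 3/2
  2 + 2/3 = 8/3
  1 + 3/8 = 11/8
  2 + 8/11 = 30/11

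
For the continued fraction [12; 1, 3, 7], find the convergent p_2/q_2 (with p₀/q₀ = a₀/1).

Using pₖ = aₖpₖ₋₁ + pₖ₋₂, qₖ = aₖqₖ₋₁ + qₖ₋₂ (with p₋₁=1, p₋₂=0, q₋₁=0, q₋₂=1):
  k=0: a=12, p=12, q=1
  k=1: a=1, p=13, q=1
  k=2: a=3, p=51, q=4

51/4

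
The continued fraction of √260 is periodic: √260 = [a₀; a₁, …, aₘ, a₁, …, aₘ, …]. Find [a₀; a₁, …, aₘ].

a₀ = ⌊√260⌋ = 16.
With m₀=0, d₀=1 and mₖ₊₁ = dₖaₖ − mₖ, dₖ₊₁ = (n − mₖ₊₁²)/dₖ, aₖ₊₁ = ⌊(a₀+mₖ₊₁)/dₖ₊₁⌋:
  k=1: m=16, d=4, a=8
  k=2: m=16, d=1, a=32
d=1 and a=2a₀=32 at k=2, so the next step gives (m, d) = (16, 4) again — its k=1 value — and the period has length 2.

[16; 8, 32]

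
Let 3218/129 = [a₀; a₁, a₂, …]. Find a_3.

3218 = 24·129 + 122   →  a_0 = 24
129 = 1·122 + 7   →  a_1 = 1
122 = 17·7 + 3   →  a_2 = 17
7 = 2·3 + 1   →  a_3 = 2

2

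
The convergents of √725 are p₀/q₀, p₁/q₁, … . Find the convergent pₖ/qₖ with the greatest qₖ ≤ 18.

350/13

√725 = [26; 1, 12, 2, 12, 1, 52, …] (period length 6).
Convergents:
  p_0/q_0 = 26/1
  p_1/q_1 = 27/1
  p_2/q_2 = 350/13
  p_3/q_3 = 727/27
q_2 = 13 ≤ 18 < 27 = q_3, so the answer is 350/13.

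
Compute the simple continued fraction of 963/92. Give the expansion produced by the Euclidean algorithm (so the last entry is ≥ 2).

[10; 2, 7, 6]

963 = 10·92 + 43
92 = 2·43 + 6
43 = 7·6 + 1
6 = 6·1 + 0  (stop)
So 963/92 = [10; 2, 7, 6].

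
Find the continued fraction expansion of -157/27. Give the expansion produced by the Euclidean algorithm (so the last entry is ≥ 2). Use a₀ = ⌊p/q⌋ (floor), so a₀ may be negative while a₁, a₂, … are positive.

-157 = -6×27 + 5
27 = 5×5 + 2
5 = 2×2 + 1
2 = 2×1 + 0  (stop)
So -157/27 = [-6; 5, 2, 2].

[-6; 5, 2, 2]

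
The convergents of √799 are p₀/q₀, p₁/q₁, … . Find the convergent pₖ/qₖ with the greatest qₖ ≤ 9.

113/4

√799 = [28; 3, 1, 3, 56, …] (period length 4).
Convergents:
  p_0/q_0 = 28/1
  p_1/q_1 = 85/3
  p_2/q_2 = 113/4
  p_3/q_3 = 424/15
q_2 = 4 ≤ 9 < 15 = q_3, so the answer is 113/4.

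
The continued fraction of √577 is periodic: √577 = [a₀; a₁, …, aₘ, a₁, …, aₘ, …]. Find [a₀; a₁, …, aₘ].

a₀ = ⌊√577⌋ = 24.
With m₀=0, d₀=1 and mₖ₊₁ = dₖaₖ − mₖ, dₖ₊₁ = (n − mₖ₊₁²)/dₖ, aₖ₊₁ = ⌊(a₀+mₖ₊₁)/dₖ₊₁⌋:
  k=1: m=24, d=1, a=48
d=1 and a=2a₀=48 at k=1, so the next step gives (m, d) = (24, 1) again — its k=1 value — and the period has length 1.

[24; 48]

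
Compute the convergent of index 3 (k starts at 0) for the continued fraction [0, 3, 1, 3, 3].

4/15

Using pₖ = aₖpₖ₋₁ + pₖ₋₂, qₖ = aₖqₖ₋₁ + qₖ₋₂ (with p₋₁=1, p₋₂=0, q₋₁=0, q₋₂=1):
  k=0: a=0, p=0, q=1
  k=1: a=3, p=1, q=3
  k=2: a=1, p=1, q=4
  k=3: a=3, p=4, q=15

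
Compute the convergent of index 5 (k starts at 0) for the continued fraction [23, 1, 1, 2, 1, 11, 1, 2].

1933/82

Using pₖ = aₖpₖ₋₁ + pₖ₋₂, qₖ = aₖqₖ₋₁ + qₖ₋₂ (with p₋₁=1, p₋₂=0, q₋₁=0, q₋₂=1):
  k=0: a=23, p=23, q=1
  k=1: a=1, p=24, q=1
  k=2: a=1, p=47, q=2
  k=3: a=2, p=118, q=5
  k=4: a=1, p=165, q=7
  k=5: a=11, p=1933, q=82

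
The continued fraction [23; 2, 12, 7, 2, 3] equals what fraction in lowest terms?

30853/1314

Using pₖ = aₖpₖ₋₁ + pₖ₋₂ and qₖ = aₖqₖ₋₁ + qₖ₋₂:
  k=0: a=23, p=23, q=1
  k=1: a=2, p=47, q=2
  k=2: a=12, p=587, q=25
  k=3: a=7, p=4156, q=177
  k=4: a=2, p=8899, q=379
  k=5: a=3, p=30853, q=1314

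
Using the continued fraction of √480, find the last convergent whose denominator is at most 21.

√480 = [21; 1, 9, 1, 42, …] (period length 4).
Convergents:
  p_0/q_0 = 21/1
  p_1/q_1 = 22/1
  p_2/q_2 = 219/10
  p_3/q_3 = 241/11
  p_4/q_4 = 10341/472
q_3 = 11 ≤ 21 < 472 = q_4, so the answer is 241/11.

241/11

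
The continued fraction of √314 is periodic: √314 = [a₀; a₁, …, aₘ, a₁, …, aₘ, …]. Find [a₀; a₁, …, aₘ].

a₀ = ⌊√314⌋ = 17.
With m₀=0, d₀=1 and mₖ₊₁ = dₖaₖ − mₖ, dₖ₊₁ = (n − mₖ₊₁²)/dₖ, aₖ₊₁ = ⌊(a₀+mₖ₊₁)/dₖ₊₁⌋:
  k=1: m=17, d=25, a=1
  k=2: m=8, d=10, a=2
  k=3: m=12, d=17, a=1
  k=4: m=5, d=17, a=1
  k=5: m=12, d=10, a=2
  k=6: m=8, d=25, a=1
  k=7: m=17, d=1, a=34
d=1 and a=2a₀=34 at k=7, so the next step gives (m, d) = (17, 25) again — its k=1 value — and the period has length 7.

[17; 1, 2, 1, 1, 2, 1, 34]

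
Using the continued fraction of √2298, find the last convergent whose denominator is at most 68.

√2298 = [47; 1, 14, 1, 94, …] (period length 4).
Convergents:
  p_0/q_0 = 47/1
  p_1/q_1 = 48/1
  p_2/q_2 = 719/15
  p_3/q_3 = 767/16
  p_4/q_4 = 72817/1519
q_3 = 16 ≤ 68 < 1519 = q_4, so the answer is 767/16.

767/16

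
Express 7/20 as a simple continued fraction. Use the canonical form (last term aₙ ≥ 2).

7 = 0×20 + 7
20 = 2×7 + 6
7 = 1×6 + 1
6 = 6×1 + 0  (stop)
So 7/20 = [0; 2, 1, 6].

[0; 2, 1, 6]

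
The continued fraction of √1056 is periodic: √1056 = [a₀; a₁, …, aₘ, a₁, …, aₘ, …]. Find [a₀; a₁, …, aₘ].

[32; 2, 64]

a₀ = ⌊√1056⌋ = 32.
With m₀=0, d₀=1 and mₖ₊₁ = dₖaₖ − mₖ, dₖ₊₁ = (n − mₖ₊₁²)/dₖ, aₖ₊₁ = ⌊(a₀+mₖ₊₁)/dₖ₊₁⌋:
  k=1: m=32, d=32, a=2
  k=2: m=32, d=1, a=64
d=1 and a=2a₀=64 at k=2, so the next step gives (m, d) = (32, 32) again — its k=1 value — and the period has length 2.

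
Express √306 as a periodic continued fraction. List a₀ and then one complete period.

a₀ = ⌊√306⌋ = 17.
With m₀=0, d₀=1 and mₖ₊₁ = dₖaₖ − mₖ, dₖ₊₁ = (n − mₖ₊₁²)/dₖ, aₖ₊₁ = ⌊(a₀+mₖ₊₁)/dₖ₊₁⌋:
  k=1: m=17, d=17, a=2
  k=2: m=17, d=1, a=34
d=1 and a=2a₀=34 at k=2, so the next step gives (m, d) = (17, 17) again — its k=1 value — and the period has length 2.

[17; 2, 34]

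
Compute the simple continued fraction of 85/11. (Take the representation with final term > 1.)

85 = 7×11 + 8
11 = 1×8 + 3
8 = 2×3 + 2
3 = 1×2 + 1
2 = 2×1 + 0  (stop)
So 85/11 = [7; 1, 2, 1, 2].

[7; 1, 2, 1, 2]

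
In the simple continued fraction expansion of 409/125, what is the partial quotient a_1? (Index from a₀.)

3

409 = 3·125 + 34   →  a_0 = 3
125 = 3·34 + 23   →  a_1 = 3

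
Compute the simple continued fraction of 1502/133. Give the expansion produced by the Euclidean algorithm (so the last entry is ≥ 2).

[11; 3, 2, 2, 3, 2]

1502 = 11·133 + 39
133 = 3·39 + 16
39 = 2·16 + 7
16 = 2·7 + 2
7 = 3·2 + 1
2 = 2·1 + 0  (stop)
So 1502/133 = [11; 3, 2, 2, 3, 2].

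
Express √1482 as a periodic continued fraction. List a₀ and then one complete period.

a₀ = ⌊√1482⌋ = 38.
With m₀=0, d₀=1 and mₖ₊₁ = dₖaₖ − mₖ, dₖ₊₁ = (n − mₖ₊₁²)/dₖ, aₖ₊₁ = ⌊(a₀+mₖ₊₁)/dₖ₊₁⌋:
  k=1: m=38, d=38, a=2
  k=2: m=38, d=1, a=76
d=1 and a=2a₀=76 at k=2, so the next step gives (m, d) = (38, 38) again — its k=1 value — and the period has length 2.

[38; 2, 76]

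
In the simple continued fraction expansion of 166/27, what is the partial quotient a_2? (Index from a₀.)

166 = 6·27 + 4   →  a_0 = 6
27 = 6·4 + 3   →  a_1 = 6
4 = 1·3 + 1   →  a_2 = 1

1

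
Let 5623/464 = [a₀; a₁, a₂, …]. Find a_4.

5623 = 12·464 + 55   →  a_0 = 12
464 = 8·55 + 24   →  a_1 = 8
55 = 2·24 + 7   →  a_2 = 2
24 = 3·7 + 3   →  a_3 = 3
7 = 2·3 + 1   →  a_4 = 2

2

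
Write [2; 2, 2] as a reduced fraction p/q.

Using pₖ = aₖpₖ₋₁ + pₖ₋₂ and qₖ = aₖqₖ₋₁ + qₖ₋₂:
  k=0: a=2, p=2, q=1
  k=1: a=2, p=5, q=2
  k=2: a=2, p=12, q=5

12/5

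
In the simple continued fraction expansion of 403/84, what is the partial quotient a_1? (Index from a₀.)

403 = 4·84 + 67   →  a_0 = 4
84 = 1·67 + 17   →  a_1 = 1

1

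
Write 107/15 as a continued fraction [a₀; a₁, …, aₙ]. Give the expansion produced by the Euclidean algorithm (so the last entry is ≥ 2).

107 = 7·15 + 2
15 = 7·2 + 1
2 = 2·1 + 0  (stop)
So 107/15 = [7; 7, 2].

[7; 7, 2]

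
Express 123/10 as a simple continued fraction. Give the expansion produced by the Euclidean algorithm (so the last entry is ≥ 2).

123 = 12×10 + 3
10 = 3×3 + 1
3 = 3×1 + 0  (stop)
So 123/10 = [12; 3, 3].

[12; 3, 3]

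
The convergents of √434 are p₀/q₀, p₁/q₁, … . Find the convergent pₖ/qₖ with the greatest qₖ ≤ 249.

5104/245

√434 = [20; 1, 4, 1, 40, …] (period length 4).
Convergents:
  p_0/q_0 = 20/1
  p_1/q_1 = 21/1
  p_2/q_2 = 104/5
  p_3/q_3 = 125/6
  p_4/q_4 = 5104/245
  p_5/q_5 = 5229/251
q_4 = 245 ≤ 249 < 251 = q_5, so the answer is 5104/245.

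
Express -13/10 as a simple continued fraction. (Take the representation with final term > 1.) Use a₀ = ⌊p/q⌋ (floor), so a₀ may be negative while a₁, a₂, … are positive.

[-2; 1, 2, 3]

-13 = -2*10 + 7
10 = 1*7 + 3
7 = 2*3 + 1
3 = 3*1 + 0  (stop)
So -13/10 = [-2; 1, 2, 3].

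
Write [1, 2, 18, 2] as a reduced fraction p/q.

113/76

Fold from the inside: start with 2/1.
  18 + 1/2 = 37/2
  2 + 2/37 = 76/37
  1 + 37/76 = 113/76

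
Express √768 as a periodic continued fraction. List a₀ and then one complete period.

a₀ = ⌊√768⌋ = 27.

[27; 1, 2, 2, 13, 2, 2, 1, 54]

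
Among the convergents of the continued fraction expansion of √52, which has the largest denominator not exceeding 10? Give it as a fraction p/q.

√52 = [7; 4, 1, 2, 1, 4, 14, …] (period length 6).
Convergents:
  p_0/q_0 = 7/1
  p_1/q_1 = 29/4
  p_2/q_2 = 36/5
  p_3/q_3 = 101/14
q_2 = 5 ≤ 10 < 14 = q_3, so the answer is 36/5.

36/5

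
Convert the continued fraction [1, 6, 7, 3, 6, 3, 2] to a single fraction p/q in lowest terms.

Using pₖ = aₖpₖ₋₁ + pₖ₋₂ and qₖ = aₖqₖ₋₁ + qₖ₋₂:
  k=0: a=1, p=1, q=1
  k=1: a=6, p=7, q=6
  k=2: a=7, p=50, q=43
  k=3: a=3, p=157, q=135
  k=4: a=6, p=992, q=853
  k=5: a=3, p=3133, q=2694
  k=6: a=2, p=7258, q=6241

7258/6241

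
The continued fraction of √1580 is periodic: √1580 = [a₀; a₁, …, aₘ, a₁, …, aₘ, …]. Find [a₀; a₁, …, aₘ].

[39; 1, 2, 1, 78]

a₀ = ⌊√1580⌋ = 39.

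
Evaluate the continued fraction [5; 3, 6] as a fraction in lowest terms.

101/19

Fold from the inside: start with 6/1.
  3 + 1/6 = 19/6
  5 + 6/19 = 101/19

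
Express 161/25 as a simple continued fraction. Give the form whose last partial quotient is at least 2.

161 = 6·25 + 11
25 = 2·11 + 3
11 = 3·3 + 2
3 = 1·2 + 1
2 = 2·1 + 0  (stop)
So 161/25 = [6; 2, 3, 1, 2].

[6; 2, 3, 1, 2]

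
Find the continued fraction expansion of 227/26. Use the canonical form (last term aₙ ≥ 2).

[8; 1, 2, 1, 2, 2]

227 = 8*26 + 19
26 = 1*19 + 7
19 = 2*7 + 5
7 = 1*5 + 2
5 = 2*2 + 1
2 = 2*1 + 0  (stop)
So 227/26 = [8; 1, 2, 1, 2, 2].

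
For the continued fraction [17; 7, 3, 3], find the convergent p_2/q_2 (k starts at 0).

Using pₖ = aₖpₖ₋₁ + pₖ₋₂, qₖ = aₖqₖ₋₁ + qₖ₋₂ (with p₋₁=1, p₋₂=0, q₋₁=0, q₋₂=1):
  k=0: a=17, p=17, q=1
  k=1: a=7, p=120, q=7
  k=2: a=3, p=377, q=22

377/22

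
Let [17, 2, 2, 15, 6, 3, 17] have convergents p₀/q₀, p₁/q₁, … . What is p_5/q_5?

25721/1478

Using pₖ = aₖpₖ₋₁ + pₖ₋₂, qₖ = aₖqₖ₋₁ + qₖ₋₂ (with p₋₁=1, p₋₂=0, q₋₁=0, q₋₂=1):
  k=0: a=17, p=17, q=1
  k=1: a=2, p=35, q=2
  k=2: a=2, p=87, q=5
  k=3: a=15, p=1340, q=77
  k=4: a=6, p=8127, q=467
  k=5: a=3, p=25721, q=1478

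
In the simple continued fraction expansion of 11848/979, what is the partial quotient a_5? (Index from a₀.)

11848 = 12·979 + 100   →  a_0 = 12
979 = 9·100 + 79   →  a_1 = 9
100 = 1·79 + 21   →  a_2 = 1
79 = 3·21 + 16   →  a_3 = 3
21 = 1·16 + 5   →  a_4 = 1
16 = 3·5 + 1   →  a_5 = 3

3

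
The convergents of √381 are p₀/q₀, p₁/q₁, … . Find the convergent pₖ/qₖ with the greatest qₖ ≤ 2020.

39097/2003

√381 = [19; 1, 1, 12, 1, 1, 38, …] (period length 6).
Convergents:
  p_0/q_0 = 19/1
  p_1/q_1 = 20/1
  p_2/q_2 = 39/2
  p_3/q_3 = 488/25
  p_4/q_4 = 527/27
  p_5/q_5 = 1015/52
  p_6/q_6 = 39097/2003
  p_7/q_7 = 40112/2055
q_6 = 2003 ≤ 2020 < 2055 = q_7, so the answer is 39097/2003.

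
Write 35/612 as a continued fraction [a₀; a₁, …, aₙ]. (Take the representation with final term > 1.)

[0; 17, 2, 17]

35 = 0×612 + 35
612 = 17×35 + 17
35 = 2×17 + 1
17 = 17×1 + 0  (stop)
So 35/612 = [0; 17, 2, 17].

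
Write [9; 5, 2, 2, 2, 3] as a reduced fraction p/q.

2039/222

Fold from the inside: start with 3/1.
  2 + 1/3 = 7/3
  2 + 3/7 = 17/7
  2 + 7/17 = 41/17
  5 + 17/41 = 222/41
  9 + 41/222 = 2039/222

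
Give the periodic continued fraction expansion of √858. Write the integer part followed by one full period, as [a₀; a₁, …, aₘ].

a₀ = ⌊√858⌋ = 29.
With m₀=0, d₀=1 and mₖ₊₁ = dₖaₖ − mₖ, dₖ₊₁ = (n − mₖ₊₁²)/dₖ, aₖ₊₁ = ⌊(a₀+mₖ₊₁)/dₖ₊₁⌋:
  k=1: m=29, d=17, a=3
  k=2: m=22, d=22, a=2
  k=3: m=22, d=17, a=3
  k=4: m=29, d=1, a=58
d=1 and a=2a₀=58 at k=4, so the next step gives (m, d) = (29, 17) again — its k=1 value — and the period has length 4.

[29; 3, 2, 3, 58]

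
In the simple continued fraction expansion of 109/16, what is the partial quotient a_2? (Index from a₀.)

4

109 = 6·16 + 13   →  a_0 = 6
16 = 1·13 + 3   →  a_1 = 1
13 = 4·3 + 1   →  a_2 = 4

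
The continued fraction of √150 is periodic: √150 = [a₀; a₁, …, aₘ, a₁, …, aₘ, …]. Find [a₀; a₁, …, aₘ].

a₀ = ⌊√150⌋ = 12.

[12; 4, 24]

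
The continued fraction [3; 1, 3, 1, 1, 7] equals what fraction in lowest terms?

257/68

Fold from the inside: start with 7/1.
  1 + 1/7 = 8/7
  1 + 7/8 = 15/8
  3 + 8/15 = 53/15
  1 + 15/53 = 68/53
  3 + 53/68 = 257/68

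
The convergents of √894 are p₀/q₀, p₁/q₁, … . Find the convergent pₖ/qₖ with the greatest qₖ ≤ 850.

17910/599

√894 = [29; 1, 8, 1, 58, …] (period length 4).
Convergents:
  p_0/q_0 = 29/1
  p_1/q_1 = 30/1
  p_2/q_2 = 269/9
  p_3/q_3 = 299/10
  p_4/q_4 = 17611/589
  p_5/q_5 = 17910/599
  p_6/q_6 = 160891/5381
q_5 = 599 ≤ 850 < 5381 = q_6, so the answer is 17910/599.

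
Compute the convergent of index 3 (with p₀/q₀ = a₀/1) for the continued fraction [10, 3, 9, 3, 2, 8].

Using pₖ = aₖpₖ₋₁ + pₖ₋₂, qₖ = aₖqₖ₋₁ + qₖ₋₂ (with p₋₁=1, p₋₂=0, q₋₁=0, q₋₂=1):
  k=0: a=10, p=10, q=1
  k=1: a=3, p=31, q=3
  k=2: a=9, p=289, q=28
  k=3: a=3, p=898, q=87

898/87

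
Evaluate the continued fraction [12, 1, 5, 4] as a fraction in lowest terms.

Using pₖ = aₖpₖ₋₁ + pₖ₋₂ and qₖ = aₖqₖ₋₁ + qₖ₋₂:
  k=0: a=12, p=12, q=1
  k=1: a=1, p=13, q=1
  k=2: a=5, p=77, q=6
  k=3: a=4, p=321, q=25

321/25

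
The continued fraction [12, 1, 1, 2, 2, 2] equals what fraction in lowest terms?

Using pₖ = aₖpₖ₋₁ + pₖ₋₂ and qₖ = aₖqₖ₋₁ + qₖ₋₂:
  k=0: a=12, p=12, q=1
  k=1: a=1, p=13, q=1
  k=2: a=1, p=25, q=2
  k=3: a=2, p=63, q=5
  k=4: a=2, p=151, q=12
  k=5: a=2, p=365, q=29

365/29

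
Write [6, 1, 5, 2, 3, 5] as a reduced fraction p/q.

Fold from the inside: start with 5/1.
  3 + 1/5 = 16/5
  2 + 5/16 = 37/16
  5 + 16/37 = 201/37
  1 + 37/201 = 238/201
  6 + 201/238 = 1629/238

1629/238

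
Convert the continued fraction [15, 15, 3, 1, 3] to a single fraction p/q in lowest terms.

3450/229

Fold from the inside: start with 3/1.
  1 + 1/3 = 4/3
  3 + 3/4 = 15/4
  15 + 4/15 = 229/15
  15 + 15/229 = 3450/229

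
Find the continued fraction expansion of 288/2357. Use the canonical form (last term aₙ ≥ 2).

[0; 8, 5, 2, 3, 3, 2]

288 = 0×2357 + 288
2357 = 8×288 + 53
288 = 5×53 + 23
53 = 2×23 + 7
23 = 3×7 + 2
7 = 3×2 + 1
2 = 2×1 + 0  (stop)
So 288/2357 = [0; 8, 5, 2, 3, 3, 2].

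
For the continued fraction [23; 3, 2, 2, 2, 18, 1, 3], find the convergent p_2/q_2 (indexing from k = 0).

163/7

Using pₖ = aₖpₖ₋₁ + pₖ₋₂, qₖ = aₖqₖ₋₁ + qₖ₋₂ (with p₋₁=1, p₋₂=0, q₋₁=0, q₋₂=1):
  k=0: a=23, p=23, q=1
  k=1: a=3, p=70, q=3
  k=2: a=2, p=163, q=7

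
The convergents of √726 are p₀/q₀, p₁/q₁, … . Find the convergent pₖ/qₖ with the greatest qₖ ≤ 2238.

√726 = [26; 1, 16, 1, 52, …] (period length 4).
Convergents:
  p_0/q_0 = 26/1
  p_1/q_1 = 27/1
  p_2/q_2 = 458/17
  p_3/q_3 = 485/18
  p_4/q_4 = 25678/953
  p_5/q_5 = 26163/971
  p_6/q_6 = 444286/16489
q_5 = 971 ≤ 2238 < 16489 = q_6, so the answer is 26163/971.

26163/971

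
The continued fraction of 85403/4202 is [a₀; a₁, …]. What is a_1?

85403 = 20·4202 + 1363   →  a_0 = 20
4202 = 3·1363 + 113   →  a_1 = 3

3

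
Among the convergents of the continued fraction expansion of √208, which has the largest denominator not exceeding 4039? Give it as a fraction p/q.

37541/2603

√208 = [14; 2, 2, 1, 2, 2, 28, …] (period length 6).
Convergents:
  p_0/q_0 = 14/1
  p_1/q_1 = 29/2
  p_2/q_2 = 72/5
  p_3/q_3 = 101/7
  p_4/q_4 = 274/19
  p_5/q_5 = 649/45
  p_6/q_6 = 18446/1279
  p_7/q_7 = 37541/2603
  p_8/q_8 = 93528/6485
q_7 = 2603 ≤ 4039 < 6485 = q_8, so the answer is 37541/2603.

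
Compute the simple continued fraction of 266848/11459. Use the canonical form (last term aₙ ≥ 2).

[23; 3, 2, 13, 3, 19, 2]

266848 = 23*11459 + 3291
11459 = 3*3291 + 1586
3291 = 2*1586 + 119
1586 = 13*119 + 39
119 = 3*39 + 2
39 = 19*2 + 1
2 = 2*1 + 0  (stop)
So 266848/11459 = [23; 3, 2, 13, 3, 19, 2].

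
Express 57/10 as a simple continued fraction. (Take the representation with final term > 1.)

[5; 1, 2, 3]

57 = 5*10 + 7
10 = 1*7 + 3
7 = 2*3 + 1
3 = 3*1 + 0  (stop)
So 57/10 = [5; 1, 2, 3].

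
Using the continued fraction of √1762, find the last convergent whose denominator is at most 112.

1763/42

√1762 = [41; 1, 40, 1, 82, …] (period length 4).
Convergents:
  p_0/q_0 = 41/1
  p_1/q_1 = 42/1
  p_2/q_2 = 1721/41
  p_3/q_3 = 1763/42
  p_4/q_4 = 146287/3485
q_3 = 42 ≤ 112 < 3485 = q_4, so the answer is 1763/42.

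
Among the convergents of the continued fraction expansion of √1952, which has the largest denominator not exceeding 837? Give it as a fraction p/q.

√1952 = [44; 5, 1, 1, 21, 1, 1, 5, 88, …] (period length 8).
Convergents:
  p_0/q_0 = 44/1
  p_1/q_1 = 221/5
  p_2/q_2 = 265/6
  p_3/q_3 = 486/11
  p_4/q_4 = 10471/237
  p_5/q_5 = 10957/248
  p_6/q_6 = 21428/485
  p_7/q_7 = 118097/2673
q_6 = 485 ≤ 837 < 2673 = q_7, so the answer is 21428/485.

21428/485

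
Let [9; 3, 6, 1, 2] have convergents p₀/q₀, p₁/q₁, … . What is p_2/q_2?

177/19

Using pₖ = aₖpₖ₋₁ + pₖ₋₂, qₖ = aₖqₖ₋₁ + qₖ₋₂ (with p₋₁=1, p₋₂=0, q₋₁=0, q₋₂=1):
  k=0: a=9, p=9, q=1
  k=1: a=3, p=28, q=3
  k=2: a=6, p=177, q=19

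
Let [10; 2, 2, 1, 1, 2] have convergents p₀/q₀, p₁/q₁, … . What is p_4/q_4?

Using pₖ = aₖpₖ₋₁ + pₖ₋₂, qₖ = aₖqₖ₋₁ + qₖ₋₂ (with p₋₁=1, p₋₂=0, q₋₁=0, q₋₂=1):
  k=0: a=10, p=10, q=1
  k=1: a=2, p=21, q=2
  k=2: a=2, p=52, q=5
  k=3: a=1, p=73, q=7
  k=4: a=1, p=125, q=12

125/12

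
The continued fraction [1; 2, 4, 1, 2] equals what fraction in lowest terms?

45/31

Using pₖ = aₖpₖ₋₁ + pₖ₋₂ and qₖ = aₖqₖ₋₁ + qₖ₋₂:
  k=0: a=1, p=1, q=1
  k=1: a=2, p=3, q=2
  k=2: a=4, p=13, q=9
  k=3: a=1, p=16, q=11
  k=4: a=2, p=45, q=31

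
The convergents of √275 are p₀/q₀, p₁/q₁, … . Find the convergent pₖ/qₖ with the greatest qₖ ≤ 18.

√275 = [16; 1, 1, 2, 1, 1, 32, …] (period length 6).
Convergents:
  p_0/q_0 = 16/1
  p_1/q_1 = 17/1
  p_2/q_2 = 33/2
  p_3/q_3 = 83/5
  p_4/q_4 = 116/7
  p_5/q_5 = 199/12
  p_6/q_6 = 6484/391
q_5 = 12 ≤ 18 < 391 = q_6, so the answer is 199/12.

199/12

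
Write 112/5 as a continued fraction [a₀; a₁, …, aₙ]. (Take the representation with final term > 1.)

[22; 2, 2]

112 = 22*5 + 2
5 = 2*2 + 1
2 = 2*1 + 0  (stop)
So 112/5 = [22; 2, 2].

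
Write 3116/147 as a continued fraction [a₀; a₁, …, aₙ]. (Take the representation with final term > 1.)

[21; 5, 14, 2]

3116 = 21·147 + 29
147 = 5·29 + 2
29 = 14·2 + 1
2 = 2·1 + 0  (stop)
So 3116/147 = [21; 5, 14, 2].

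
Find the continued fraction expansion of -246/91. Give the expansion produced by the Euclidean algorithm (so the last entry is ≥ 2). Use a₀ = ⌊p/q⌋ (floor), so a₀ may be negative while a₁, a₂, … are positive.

-246 = -3·91 + 27
91 = 3·27 + 10
27 = 2·10 + 7
10 = 1·7 + 3
7 = 2·3 + 1
3 = 3·1 + 0  (stop)
So -246/91 = [-3; 3, 2, 1, 2, 3].

[-3; 3, 2, 1, 2, 3]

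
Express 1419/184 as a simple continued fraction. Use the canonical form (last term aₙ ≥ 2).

[7; 1, 2, 2, 8, 3]

1419 = 7*184 + 131
184 = 1*131 + 53
131 = 2*53 + 25
53 = 2*25 + 3
25 = 8*3 + 1
3 = 3*1 + 0  (stop)
So 1419/184 = [7; 1, 2, 2, 8, 3].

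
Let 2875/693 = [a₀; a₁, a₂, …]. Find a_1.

2875 = 4·693 + 103   →  a_0 = 4
693 = 6·103 + 75   →  a_1 = 6

6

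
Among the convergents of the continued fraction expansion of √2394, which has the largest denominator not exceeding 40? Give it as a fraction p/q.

685/14

√2394 = [48; 1, 12, 1, 96, …] (period length 4).
Convergents:
  p_0/q_0 = 48/1
  p_1/q_1 = 49/1
  p_2/q_2 = 636/13
  p_3/q_3 = 685/14
  p_4/q_4 = 66396/1357
q_3 = 14 ≤ 40 < 1357 = q_4, so the answer is 685/14.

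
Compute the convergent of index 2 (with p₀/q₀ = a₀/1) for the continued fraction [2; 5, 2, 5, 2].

24/11

Using pₖ = aₖpₖ₋₁ + pₖ₋₂, qₖ = aₖqₖ₋₁ + qₖ₋₂ (with p₋₁=1, p₋₂=0, q₋₁=0, q₋₂=1):
  k=0: a=2, p=2, q=1
  k=1: a=5, p=11, q=5
  k=2: a=2, p=24, q=11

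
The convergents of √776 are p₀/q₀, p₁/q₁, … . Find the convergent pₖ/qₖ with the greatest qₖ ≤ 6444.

76049/2730

√776 = [27; 1, 5, 1, 54, …] (period length 4).
Convergents:
  p_0/q_0 = 27/1
  p_1/q_1 = 28/1
  p_2/q_2 = 167/6
  p_3/q_3 = 195/7
  p_4/q_4 = 10697/384
  p_5/q_5 = 10892/391
  p_6/q_6 = 65157/2339
  p_7/q_7 = 76049/2730
  p_8/q_8 = 4171803/149759
q_7 = 2730 ≤ 6444 < 149759 = q_8, so the answer is 76049/2730.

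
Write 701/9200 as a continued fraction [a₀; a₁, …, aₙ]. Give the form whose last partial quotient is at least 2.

701 = 0×9200 + 701
9200 = 13×701 + 87
701 = 8×87 + 5
87 = 17×5 + 2
5 = 2×2 + 1
2 = 2×1 + 0  (stop)
So 701/9200 = [0; 13, 8, 17, 2, 2].

[0; 13, 8, 17, 2, 2]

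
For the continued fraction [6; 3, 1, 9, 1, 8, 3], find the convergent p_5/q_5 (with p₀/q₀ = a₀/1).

Using pₖ = aₖpₖ₋₁ + pₖ₋₂, qₖ = aₖqₖ₋₁ + qₖ₋₂ (with p₋₁=1, p₋₂=0, q₋₁=0, q₋₂=1):
  k=0: a=6, p=6, q=1
  k=1: a=3, p=19, q=3
  k=2: a=1, p=25, q=4
  k=3: a=9, p=244, q=39
  k=4: a=1, p=269, q=43
  k=5: a=8, p=2396, q=383

2396/383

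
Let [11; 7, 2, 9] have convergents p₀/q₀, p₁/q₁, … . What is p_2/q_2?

Using pₖ = aₖpₖ₋₁ + pₖ₋₂, qₖ = aₖqₖ₋₁ + qₖ₋₂ (with p₋₁=1, p₋₂=0, q₋₁=0, q₋₂=1):
  k=0: a=11, p=11, q=1
  k=1: a=7, p=78, q=7
  k=2: a=2, p=167, q=15

167/15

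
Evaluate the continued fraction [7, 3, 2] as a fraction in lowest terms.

Using pₖ = aₖpₖ₋₁ + pₖ₋₂ and qₖ = aₖqₖ₋₁ + qₖ₋₂:
  k=0: a=7, p=7, q=1
  k=1: a=3, p=22, q=3
  k=2: a=2, p=51, q=7

51/7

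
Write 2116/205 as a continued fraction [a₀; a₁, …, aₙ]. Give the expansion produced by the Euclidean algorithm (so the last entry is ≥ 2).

2116 = 10×205 + 66
205 = 3×66 + 7
66 = 9×7 + 3
7 = 2×3 + 1
3 = 3×1 + 0  (stop)
So 2116/205 = [10; 3, 9, 2, 3].

[10; 3, 9, 2, 3]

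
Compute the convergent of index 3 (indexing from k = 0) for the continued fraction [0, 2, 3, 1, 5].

4/9

Using pₖ = aₖpₖ₋₁ + pₖ₋₂, qₖ = aₖqₖ₋₁ + qₖ₋₂ (with p₋₁=1, p₋₂=0, q₋₁=0, q₋₂=1):
  k=0: a=0, p=0, q=1
  k=1: a=2, p=1, q=2
  k=2: a=3, p=3, q=7
  k=3: a=1, p=4, q=9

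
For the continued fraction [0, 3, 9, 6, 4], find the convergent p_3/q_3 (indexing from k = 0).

Using pₖ = aₖpₖ₋₁ + pₖ₋₂, qₖ = aₖqₖ₋₁ + qₖ₋₂ (with p₋₁=1, p₋₂=0, q₋₁=0, q₋₂=1):
  k=0: a=0, p=0, q=1
  k=1: a=3, p=1, q=3
  k=2: a=9, p=9, q=28
  k=3: a=6, p=55, q=171

55/171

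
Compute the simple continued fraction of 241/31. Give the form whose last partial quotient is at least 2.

241 = 7*31 + 24
31 = 1*24 + 7
24 = 3*7 + 3
7 = 2*3 + 1
3 = 3*1 + 0  (stop)
So 241/31 = [7; 1, 3, 2, 3].

[7; 1, 3, 2, 3]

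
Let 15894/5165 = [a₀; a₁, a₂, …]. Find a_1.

15894 = 3·5165 + 399   →  a_0 = 3
5165 = 12·399 + 377   →  a_1 = 12

12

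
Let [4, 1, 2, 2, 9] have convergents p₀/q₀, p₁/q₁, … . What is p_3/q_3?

33/7

Using pₖ = aₖpₖ₋₁ + pₖ₋₂, qₖ = aₖqₖ₋₁ + qₖ₋₂ (with p₋₁=1, p₋₂=0, q₋₁=0, q₋₂=1):
  k=0: a=4, p=4, q=1
  k=1: a=1, p=5, q=1
  k=2: a=2, p=14, q=3
  k=3: a=2, p=33, q=7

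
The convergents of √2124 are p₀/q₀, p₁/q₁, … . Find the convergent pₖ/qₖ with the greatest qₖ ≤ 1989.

48806/1059

√2124 = [46; 11, 1, 1, 22, 1, 1, 11, 92, …] (period length 8).
Convergents:
  p_0/q_0 = 46/1
  p_1/q_1 = 507/11
  p_2/q_2 = 553/12
  p_3/q_3 = 1060/23
  p_4/q_4 = 23873/518
  p_5/q_5 = 24933/541
  p_6/q_6 = 48806/1059
  p_7/q_7 = 561799/12190
q_6 = 1059 ≤ 1989 < 12190 = q_7, so the answer is 48806/1059.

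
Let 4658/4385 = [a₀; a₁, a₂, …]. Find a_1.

16

4658 = 1·4385 + 273   →  a_0 = 1
4385 = 16·273 + 17   →  a_1 = 16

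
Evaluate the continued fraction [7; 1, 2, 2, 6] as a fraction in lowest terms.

347/45

Fold from the inside: start with 6/1.
  2 + 1/6 = 13/6
  2 + 6/13 = 32/13
  1 + 13/32 = 45/32
  7 + 32/45 = 347/45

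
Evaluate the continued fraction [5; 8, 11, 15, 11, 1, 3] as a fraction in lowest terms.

325231/63477

Using pₖ = aₖpₖ₋₁ + pₖ₋₂ and qₖ = aₖqₖ₋₁ + qₖ₋₂:
  k=0: a=5, p=5, q=1
  k=1: a=8, p=41, q=8
  k=2: a=11, p=456, q=89
  k=3: a=15, p=6881, q=1343
  k=4: a=11, p=76147, q=14862
  k=5: a=1, p=83028, q=16205
  k=6: a=3, p=325231, q=63477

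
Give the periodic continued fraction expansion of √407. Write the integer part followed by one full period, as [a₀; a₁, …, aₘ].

[20; 5, 1, 2, 1, 5, 40]

a₀ = ⌊√407⌋ = 20.
With m₀=0, d₀=1 and mₖ₊₁ = dₖaₖ − mₖ, dₖ₊₁ = (n − mₖ₊₁²)/dₖ, aₖ₊₁ = ⌊(a₀+mₖ₊₁)/dₖ₊₁⌋:
  k=1: m=20, d=7, a=5
  k=2: m=15, d=26, a=1
  k=3: m=11, d=11, a=2
  k=4: m=11, d=26, a=1
  k=5: m=15, d=7, a=5
  k=6: m=20, d=1, a=40
d=1 and a=2a₀=40 at k=6, so the next step gives (m, d) = (20, 7) again — its k=1 value — and the period has length 6.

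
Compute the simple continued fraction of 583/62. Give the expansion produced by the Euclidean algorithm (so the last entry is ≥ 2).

583 = 9×62 + 25
62 = 2×25 + 12
25 = 2×12 + 1
12 = 12×1 + 0  (stop)
So 583/62 = [9; 2, 2, 12].

[9; 2, 2, 12]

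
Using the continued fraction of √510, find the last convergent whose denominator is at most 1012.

√510 = [22; 1, 1, 2, 1, 1, 44, …] (period length 6).
Convergents:
  p_0/q_0 = 22/1
  p_1/q_1 = 23/1
  p_2/q_2 = 45/2
  p_3/q_3 = 113/5
  p_4/q_4 = 158/7
  p_5/q_5 = 271/12
  p_6/q_6 = 12082/535
  p_7/q_7 = 12353/547
  p_8/q_8 = 24435/1082
q_7 = 547 ≤ 1012 < 1082 = q_8, so the answer is 12353/547.

12353/547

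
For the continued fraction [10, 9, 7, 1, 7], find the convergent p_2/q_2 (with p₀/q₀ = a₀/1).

647/64

Using pₖ = aₖpₖ₋₁ + pₖ₋₂, qₖ = aₖqₖ₋₁ + qₖ₋₂ (with p₋₁=1, p₋₂=0, q₋₁=0, q₋₂=1):
  k=0: a=10, p=10, q=1
  k=1: a=9, p=91, q=9
  k=2: a=7, p=647, q=64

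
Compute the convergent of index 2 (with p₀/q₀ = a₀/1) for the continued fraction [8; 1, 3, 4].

Using pₖ = aₖpₖ₋₁ + pₖ₋₂, qₖ = aₖqₖ₋₁ + qₖ₋₂ (with p₋₁=1, p₋₂=0, q₋₁=0, q₋₂=1):
  k=0: a=8, p=8, q=1
  k=1: a=1, p=9, q=1
  k=2: a=3, p=35, q=4

35/4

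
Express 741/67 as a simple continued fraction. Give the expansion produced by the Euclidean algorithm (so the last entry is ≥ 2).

741 = 11*67 + 4
67 = 16*4 + 3
4 = 1*3 + 1
3 = 3*1 + 0  (stop)
So 741/67 = [11; 16, 1, 3].

[11; 16, 1, 3]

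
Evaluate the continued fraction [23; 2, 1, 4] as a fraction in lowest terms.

327/14

Using pₖ = aₖpₖ₋₁ + pₖ₋₂ and qₖ = aₖqₖ₋₁ + qₖ₋₂:
  k=0: a=23, p=23, q=1
  k=1: a=2, p=47, q=2
  k=2: a=1, p=70, q=3
  k=3: a=4, p=327, q=14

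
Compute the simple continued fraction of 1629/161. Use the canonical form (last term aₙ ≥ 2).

[10; 8, 2, 9]

1629 = 10·161 + 19
161 = 8·19 + 9
19 = 2·9 + 1
9 = 9·1 + 0  (stop)
So 1629/161 = [10; 8, 2, 9].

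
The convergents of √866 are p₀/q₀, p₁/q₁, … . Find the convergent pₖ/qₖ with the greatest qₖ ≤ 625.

√866 = [29; 2, 2, 1, 28, 1, 2, 2, 58, …] (period length 8).
Convergents:
  p_0/q_0 = 29/1
  p_1/q_1 = 59/2
  p_2/q_2 = 147/5
  p_3/q_3 = 206/7
  p_4/q_4 = 5915/201
  p_5/q_5 = 6121/208
  p_6/q_6 = 18157/617
  p_7/q_7 = 42435/1442
q_6 = 617 ≤ 625 < 1442 = q_7, so the answer is 18157/617.

18157/617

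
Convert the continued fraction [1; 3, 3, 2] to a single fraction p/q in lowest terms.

Using pₖ = aₖpₖ₋₁ + pₖ₋₂ and qₖ = aₖqₖ₋₁ + qₖ₋₂:
  k=0: a=1, p=1, q=1
  k=1: a=3, p=4, q=3
  k=2: a=3, p=13, q=10
  k=3: a=2, p=30, q=23

30/23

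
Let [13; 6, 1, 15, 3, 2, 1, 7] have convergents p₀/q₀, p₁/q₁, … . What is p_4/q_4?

Using pₖ = aₖpₖ₋₁ + pₖ₋₂, qₖ = aₖqₖ₋₁ + qₖ₋₂ (with p₋₁=1, p₋₂=0, q₋₁=0, q₋₂=1):
  k=0: a=13, p=13, q=1
  k=1: a=6, p=79, q=6
  k=2: a=1, p=92, q=7
  k=3: a=15, p=1459, q=111
  k=4: a=3, p=4469, q=340

4469/340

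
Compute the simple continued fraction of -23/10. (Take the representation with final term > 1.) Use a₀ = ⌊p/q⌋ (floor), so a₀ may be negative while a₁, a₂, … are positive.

[-3; 1, 2, 3]

-23 = -3·10 + 7
10 = 1·7 + 3
7 = 2·3 + 1
3 = 3·1 + 0  (stop)
So -23/10 = [-3; 1, 2, 3].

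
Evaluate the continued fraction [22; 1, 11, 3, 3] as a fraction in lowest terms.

Using pₖ = aₖpₖ₋₁ + pₖ₋₂ and qₖ = aₖqₖ₋₁ + qₖ₋₂:
  k=0: a=22, p=22, q=1
  k=1: a=1, p=23, q=1
  k=2: a=11, p=275, q=12
  k=3: a=3, p=848, q=37
  k=4: a=3, p=2819, q=123

2819/123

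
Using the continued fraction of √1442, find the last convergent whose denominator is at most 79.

1443/38

√1442 = [37; 1, 36, 1, 74, …] (period length 4).
Convergents:
  p_0/q_0 = 37/1
  p_1/q_1 = 38/1
  p_2/q_2 = 1405/37
  p_3/q_3 = 1443/38
  p_4/q_4 = 108187/2849
q_3 = 38 ≤ 79 < 2849 = q_4, so the answer is 1443/38.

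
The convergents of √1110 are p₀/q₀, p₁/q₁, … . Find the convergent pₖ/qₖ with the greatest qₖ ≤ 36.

633/19

√1110 = [33; 3, 6, 3, 66, …] (period length 4).
Convergents:
  p_0/q_0 = 33/1
  p_1/q_1 = 100/3
  p_2/q_2 = 633/19
  p_3/q_3 = 1999/60
q_2 = 19 ≤ 36 < 60 = q_3, so the answer is 633/19.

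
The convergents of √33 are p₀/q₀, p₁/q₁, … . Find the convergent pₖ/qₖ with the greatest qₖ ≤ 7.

23/4

√33 = [5; 1, 2, 1, 10, …] (period length 4).
Convergents:
  p_0/q_0 = 5/1
  p_1/q_1 = 6/1
  p_2/q_2 = 17/3
  p_3/q_3 = 23/4
  p_4/q_4 = 247/43
q_3 = 4 ≤ 7 < 43 = q_4, so the answer is 23/4.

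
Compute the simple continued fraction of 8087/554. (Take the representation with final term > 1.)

[14; 1, 1, 2, 15, 2, 3]

8087 = 14×554 + 331
554 = 1×331 + 223
331 = 1×223 + 108
223 = 2×108 + 7
108 = 15×7 + 3
7 = 2×3 + 1
3 = 3×1 + 0  (stop)
So 8087/554 = [14; 1, 1, 2, 15, 2, 3].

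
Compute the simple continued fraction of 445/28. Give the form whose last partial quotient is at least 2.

445 = 15·28 + 25
28 = 1·25 + 3
25 = 8·3 + 1
3 = 3·1 + 0  (stop)
So 445/28 = [15; 1, 8, 3].

[15; 1, 8, 3]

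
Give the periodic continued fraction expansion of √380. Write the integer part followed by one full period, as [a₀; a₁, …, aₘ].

a₀ = ⌊√380⌋ = 19.
With m₀=0, d₀=1 and mₖ₊₁ = dₖaₖ − mₖ, dₖ₊₁ = (n − mₖ₊₁²)/dₖ, aₖ₊₁ = ⌊(a₀+mₖ₊₁)/dₖ₊₁⌋:
  k=1: m=19, d=19, a=2
  k=2: m=19, d=1, a=38
d=1 and a=2a₀=38 at k=2, so the next step gives (m, d) = (19, 19) again — its k=1 value — and the period has length 2.

[19; 2, 38]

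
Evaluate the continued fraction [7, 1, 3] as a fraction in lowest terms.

Using pₖ = aₖpₖ₋₁ + pₖ₋₂ and qₖ = aₖqₖ₋₁ + qₖ₋₂:
  k=0: a=7, p=7, q=1
  k=1: a=1, p=8, q=1
  k=2: a=3, p=31, q=4

31/4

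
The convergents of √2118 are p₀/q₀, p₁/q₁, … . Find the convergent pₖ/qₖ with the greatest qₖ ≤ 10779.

√2118 = [46; 46, 92, …] (period length 2).
Convergents:
  p_0/q_0 = 46/1
  p_1/q_1 = 2117/46
  p_2/q_2 = 194810/4233
  p_3/q_3 = 8963377/194764
q_2 = 4233 ≤ 10779 < 194764 = q_3, so the answer is 194810/4233.

194810/4233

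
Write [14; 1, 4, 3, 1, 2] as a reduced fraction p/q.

859/58

Fold from the inside: start with 2/1.
  1 + 1/2 = 3/2
  3 + 2/3 = 11/3
  4 + 3/11 = 47/11
  1 + 11/47 = 58/47
  14 + 47/58 = 859/58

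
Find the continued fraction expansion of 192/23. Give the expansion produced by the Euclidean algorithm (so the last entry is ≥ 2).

192 = 8*23 + 8
23 = 2*8 + 7
8 = 1*7 + 1
7 = 7*1 + 0  (stop)
So 192/23 = [8; 2, 1, 7].

[8; 2, 1, 7]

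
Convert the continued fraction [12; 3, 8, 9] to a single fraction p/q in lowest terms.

2809/228

Fold from the inside: start with 9/1.
  8 + 1/9 = 73/9
  3 + 9/73 = 228/73
  12 + 73/228 = 2809/228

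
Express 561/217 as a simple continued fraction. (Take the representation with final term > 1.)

561 = 2·217 + 127
217 = 1·127 + 90
127 = 1·90 + 37
90 = 2·37 + 16
37 = 2·16 + 5
16 = 3·5 + 1
5 = 5·1 + 0  (stop)
So 561/217 = [2; 1, 1, 2, 2, 3, 5].

[2; 1, 1, 2, 2, 3, 5]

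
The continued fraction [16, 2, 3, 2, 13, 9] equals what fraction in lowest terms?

Using pₖ = aₖpₖ₋₁ + pₖ₋₂ and qₖ = aₖqₖ₋₁ + qₖ₋₂:
  k=0: a=16, p=16, q=1
  k=1: a=2, p=33, q=2
  k=2: a=3, p=115, q=7
  k=3: a=2, p=263, q=16
  k=4: a=13, p=3534, q=215
  k=5: a=9, p=32069, q=1951

32069/1951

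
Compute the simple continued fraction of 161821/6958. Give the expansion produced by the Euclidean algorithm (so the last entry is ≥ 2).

161821 = 23*6958 + 1787
6958 = 3*1787 + 1597
1787 = 1*1597 + 190
1597 = 8*190 + 77
190 = 2*77 + 36
77 = 2*36 + 5
36 = 7*5 + 1
5 = 5*1 + 0  (stop)
So 161821/6958 = [23; 3, 1, 8, 2, 2, 7, 5].

[23; 3, 1, 8, 2, 2, 7, 5]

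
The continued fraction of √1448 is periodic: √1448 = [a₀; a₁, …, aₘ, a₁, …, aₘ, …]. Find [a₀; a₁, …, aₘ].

a₀ = ⌊√1448⌋ = 38.
With m₀=0, d₀=1 and mₖ₊₁ = dₖaₖ − mₖ, dₖ₊₁ = (n − mₖ₊₁²)/dₖ, aₖ₊₁ = ⌊(a₀+mₖ₊₁)/dₖ₊₁⌋:
  k=1: m=38, d=4, a=19
  k=2: m=38, d=1, a=76
d=1 and a=2a₀=76 at k=2, so the next step gives (m, d) = (38, 4) again — its k=1 value — and the period has length 2.

[38; 19, 76]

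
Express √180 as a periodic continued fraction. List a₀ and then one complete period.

[13; 2, 2, 2, 26]

a₀ = ⌊√180⌋ = 13.
With m₀=0, d₀=1 and mₖ₊₁ = dₖaₖ − mₖ, dₖ₊₁ = (n − mₖ₊₁²)/dₖ, aₖ₊₁ = ⌊(a₀+mₖ₊₁)/dₖ₊₁⌋:
  k=1: m=13, d=11, a=2
  k=2: m=9, d=9, a=2
  k=3: m=9, d=11, a=2
  k=4: m=13, d=1, a=26
d=1 and a=2a₀=26 at k=4, so the next step gives (m, d) = (13, 11) again — its k=1 value — and the period has length 4.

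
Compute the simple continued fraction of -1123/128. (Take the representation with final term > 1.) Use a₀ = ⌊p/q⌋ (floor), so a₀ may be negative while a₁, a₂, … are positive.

[-9; 4, 2, 2, 2, 2]

-1123 = -9×128 + 29
128 = 4×29 + 12
29 = 2×12 + 5
12 = 2×5 + 2
5 = 2×2 + 1
2 = 2×1 + 0  (stop)
So -1123/128 = [-9; 4, 2, 2, 2, 2].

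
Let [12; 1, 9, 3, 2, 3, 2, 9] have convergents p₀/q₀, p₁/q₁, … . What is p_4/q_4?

929/72

Using pₖ = aₖpₖ₋₁ + pₖ₋₂, qₖ = aₖqₖ₋₁ + qₖ₋₂ (with p₋₁=1, p₋₂=0, q₋₁=0, q₋₂=1):
  k=0: a=12, p=12, q=1
  k=1: a=1, p=13, q=1
  k=2: a=9, p=129, q=10
  k=3: a=3, p=400, q=31
  k=4: a=2, p=929, q=72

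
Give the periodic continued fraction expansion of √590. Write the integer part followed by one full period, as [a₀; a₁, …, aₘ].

a₀ = ⌊√590⌋ = 24.
With m₀=0, d₀=1 and mₖ₊₁ = dₖaₖ − mₖ, dₖ₊₁ = (n − mₖ₊₁²)/dₖ, aₖ₊₁ = ⌊(a₀+mₖ₊₁)/dₖ₊₁⌋:
  k=1: m=24, d=14, a=3
  k=2: m=18, d=19, a=2
  k=3: m=20, d=10, a=4
  k=4: m=20, d=19, a=2
  k=5: m=18, d=14, a=3
  k=6: m=24, d=1, a=48
d=1 and a=2a₀=48 at k=6, so the next step gives (m, d) = (24, 14) again — its k=1 value — and the period has length 6.

[24; 3, 2, 4, 2, 3, 48]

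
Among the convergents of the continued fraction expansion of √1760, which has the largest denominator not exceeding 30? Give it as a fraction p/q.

881/21

√1760 = [41; 1, 19, 1, 82, …] (period length 4).
Convergents:
  p_0/q_0 = 41/1
  p_1/q_1 = 42/1
  p_2/q_2 = 839/20
  p_3/q_3 = 881/21
  p_4/q_4 = 73081/1742
q_3 = 21 ≤ 30 < 1742 = q_4, so the answer is 881/21.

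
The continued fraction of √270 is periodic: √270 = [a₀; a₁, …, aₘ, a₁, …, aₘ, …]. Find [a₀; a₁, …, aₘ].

[16; 2, 3, 6, 3, 2, 32]

a₀ = ⌊√270⌋ = 16.
With m₀=0, d₀=1 and mₖ₊₁ = dₖaₖ − mₖ, dₖ₊₁ = (n − mₖ₊₁²)/dₖ, aₖ₊₁ = ⌊(a₀+mₖ₊₁)/dₖ₊₁⌋:
  k=1: m=16, d=14, a=2
  k=2: m=12, d=9, a=3
  k=3: m=15, d=5, a=6
  k=4: m=15, d=9, a=3
  k=5: m=12, d=14, a=2
  k=6: m=16, d=1, a=32
d=1 and a=2a₀=32 at k=6, so the next step gives (m, d) = (16, 14) again — its k=1 value — and the period has length 6.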